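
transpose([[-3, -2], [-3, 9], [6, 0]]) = [[-3, -3, 6], [-2, 9, 0]]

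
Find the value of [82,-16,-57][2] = -57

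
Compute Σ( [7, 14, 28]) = 7 + 14 + 28
= 49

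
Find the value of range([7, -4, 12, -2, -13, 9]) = 25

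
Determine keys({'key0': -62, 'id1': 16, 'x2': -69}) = ['key0', 'id1', 'x2']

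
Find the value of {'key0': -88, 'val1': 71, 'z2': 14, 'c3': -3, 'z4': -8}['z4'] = -8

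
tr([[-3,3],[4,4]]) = 1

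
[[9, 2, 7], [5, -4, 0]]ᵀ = [[9, 5], [2, -4], [7, 0]]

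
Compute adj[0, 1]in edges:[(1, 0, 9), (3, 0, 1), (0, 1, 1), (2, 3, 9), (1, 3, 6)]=1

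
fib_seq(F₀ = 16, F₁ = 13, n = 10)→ [16, 13, 29, 42, 71, 113, 184, 297, 481, 778]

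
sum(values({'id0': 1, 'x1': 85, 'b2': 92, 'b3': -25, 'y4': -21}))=1 + 85 + 92 + (-25) + (-21)
= 132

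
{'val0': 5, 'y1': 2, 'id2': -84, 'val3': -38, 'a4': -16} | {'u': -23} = {'val0': 5, 'y1': 2, 'id2': -84, 'val3': -38, 'a4': -16, 'u': -23}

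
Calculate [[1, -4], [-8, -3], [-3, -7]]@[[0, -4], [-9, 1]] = C[0][0] = (1)*(0) + (-4)*(-9) = 36
C[0][1] = (1)*(-4) + (-4)*(1) = -8
C[1][0] = (-8)*(0) + (-3)*(-9) = 27
C[1][1] = (-8)*(-4) + (-3)*(1) = 29
C[2][0] = (-3)*(0) + (-7)*(-9) = 63
C[2][1] = (-3)*(-4) + (-7)*(1) = 5
= [[36, -8], [27, 29], [63, 5]]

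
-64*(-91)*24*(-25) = -3494400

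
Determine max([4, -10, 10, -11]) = 10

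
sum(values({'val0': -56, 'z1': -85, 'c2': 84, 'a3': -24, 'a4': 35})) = -46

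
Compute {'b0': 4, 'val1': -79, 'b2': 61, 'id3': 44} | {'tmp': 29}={'b0': 4, 'val1': -79, 'b2': 61, 'id3': 44, 'tmp': 29}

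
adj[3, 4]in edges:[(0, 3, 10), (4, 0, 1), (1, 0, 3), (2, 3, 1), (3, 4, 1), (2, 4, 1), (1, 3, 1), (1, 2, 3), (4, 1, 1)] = 1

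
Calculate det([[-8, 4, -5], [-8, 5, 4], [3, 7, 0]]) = (1)*(-8)*det([[5, 4], [7, 0]]) + (-1)*(4)*det([[-8, 4], [3, 0]]) + (1)*(-5)*det([[-8, 5], [3, 7]])
= 224 + 48 + 355
= 627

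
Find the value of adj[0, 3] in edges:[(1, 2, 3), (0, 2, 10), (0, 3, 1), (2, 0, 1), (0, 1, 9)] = 1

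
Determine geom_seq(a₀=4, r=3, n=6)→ a_0 = 4*3^0 = 4
a_1 = 4*3^1 = 12
a_2 = 4*3^2 = 36
...
= [4, 12, 36, 108, 324, 972]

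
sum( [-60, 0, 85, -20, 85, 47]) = 137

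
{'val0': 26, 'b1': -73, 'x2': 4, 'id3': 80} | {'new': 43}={'val0': 26, 'b1': -73, 'x2': 4, 'id3': 80, 'new': 43}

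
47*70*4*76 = 1000160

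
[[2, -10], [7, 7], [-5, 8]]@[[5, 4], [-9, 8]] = C[0][0] = (2)*(5) + (-10)*(-9) = 100
C[0][1] = (2)*(4) + (-10)*(8) = -72
C[1][0] = (7)*(5) + (7)*(-9) = -28
C[1][1] = (7)*(4) + (7)*(8) = 84
C[2][0] = (-5)*(5) + (8)*(-9) = -97
C[2][1] = (-5)*(4) + (8)*(8) = 44
= [[100, -72], [-28, 84], [-97, 44]]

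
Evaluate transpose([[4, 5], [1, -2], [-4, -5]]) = [[4, 1, -4], [5, -2, -5]]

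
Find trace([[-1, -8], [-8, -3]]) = diagonal: (-1) + (-3)
= -4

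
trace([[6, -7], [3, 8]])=14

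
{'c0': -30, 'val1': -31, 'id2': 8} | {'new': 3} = {'c0': -30, 'val1': -31, 'id2': 8, 'new': 3}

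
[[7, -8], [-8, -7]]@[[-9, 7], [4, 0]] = C[0][0] = (7)*(-9) + (-8)*(4) = -95
C[0][1] = (7)*(7) + (-8)*(0) = 49
C[1][0] = (-8)*(-9) + (-7)*(4) = 44
C[1][1] = (-8)*(7) + (-7)*(0) = -56
= [[-95, 49], [44, -56]]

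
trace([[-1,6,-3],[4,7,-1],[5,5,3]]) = diagonal: (-1) + 7 + 3
= 9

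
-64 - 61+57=-68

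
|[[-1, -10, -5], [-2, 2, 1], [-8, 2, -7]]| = (1)*(-1)*det([[2, 1], [2, -7]]) + (-1)*(-10)*det([[-2, 1], [-8, -7]]) + (1)*(-5)*det([[-2, 2], [-8, 2]])
= 16 + 220 + -60
= 176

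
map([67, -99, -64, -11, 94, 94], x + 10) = 67+10=77, -99+10=-89, -64+10=-54, -11+10=-1, 94+10=104, 94+10=104
= [77, -89, -54, -1, 104, 104]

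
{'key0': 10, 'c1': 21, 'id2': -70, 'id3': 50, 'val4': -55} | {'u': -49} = {'key0': 10, 'c1': 21, 'id2': -70, 'id3': 50, 'val4': -55, 'u': -49}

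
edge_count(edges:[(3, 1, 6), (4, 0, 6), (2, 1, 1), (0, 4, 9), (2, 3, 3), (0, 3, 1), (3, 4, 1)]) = 7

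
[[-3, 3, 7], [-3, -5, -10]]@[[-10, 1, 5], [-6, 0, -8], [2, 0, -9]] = C[0][0] = (-3)*(-10) + (3)*(-6) + (7)*(2) = 26
C[0][1] = (-3)*(1) + (3)*(0) + (7)*(0) = -3
C[0][2] = (-3)*(5) + (3)*(-8) + (7)*(-9) = -102
C[1][0] = (-3)*(-10) + (-5)*(-6) + (-10)*(2) = 40
C[1][1] = (-3)*(1) + (-5)*(0) + (-10)*(0) = -3
C[1][2] = (-3)*(5) + (-5)*(-8) + (-10)*(-9) = 115
= [[26, -3, -102], [40, -3, 115]]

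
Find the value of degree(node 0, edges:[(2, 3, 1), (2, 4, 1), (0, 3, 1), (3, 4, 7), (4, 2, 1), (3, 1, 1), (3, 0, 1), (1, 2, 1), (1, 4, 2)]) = incident: (0,3), (3,0)
= 2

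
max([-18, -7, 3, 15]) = 15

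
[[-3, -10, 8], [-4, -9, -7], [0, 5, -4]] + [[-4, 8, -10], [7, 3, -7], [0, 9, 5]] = [[-7, -2, -2], [3, -6, -14], [0, 14, 1]]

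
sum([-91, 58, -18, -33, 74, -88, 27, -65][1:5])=slice → [58, -18, -33, 74]
58 + (-18) + (-33) + 74
= 81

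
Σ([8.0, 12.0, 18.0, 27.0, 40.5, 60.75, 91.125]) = 257.375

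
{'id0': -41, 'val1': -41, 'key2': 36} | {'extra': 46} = {'id0': -41, 'val1': -41, 'key2': 36, 'extra': 46}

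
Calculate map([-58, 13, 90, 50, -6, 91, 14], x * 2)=[-116, 26, 180, 100, -12, 182, 28]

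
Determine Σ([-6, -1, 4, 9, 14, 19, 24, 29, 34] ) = 126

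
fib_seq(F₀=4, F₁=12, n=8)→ [4, 12, 16, 28, 44, 72, 116, 188]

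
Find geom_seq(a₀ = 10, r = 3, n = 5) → a_0 = 10*3^0 = 10
a_1 = 10*3^1 = 30
a_2 = 10*3^2 = 90
...
= [10, 30, 90, 270, 810]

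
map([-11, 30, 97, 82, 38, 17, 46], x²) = [121, 900, 9409, 6724, 1444, 289, 2116]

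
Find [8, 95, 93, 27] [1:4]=[95, 93, 27]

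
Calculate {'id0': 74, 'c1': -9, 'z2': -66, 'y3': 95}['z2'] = -66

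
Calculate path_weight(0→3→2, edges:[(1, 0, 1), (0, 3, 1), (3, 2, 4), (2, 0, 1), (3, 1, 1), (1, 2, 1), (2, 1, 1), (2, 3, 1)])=5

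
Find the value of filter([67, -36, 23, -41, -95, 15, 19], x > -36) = [67, 23, 15, 19]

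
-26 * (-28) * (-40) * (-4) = 116480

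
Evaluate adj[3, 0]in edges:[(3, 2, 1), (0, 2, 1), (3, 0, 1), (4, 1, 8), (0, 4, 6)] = 1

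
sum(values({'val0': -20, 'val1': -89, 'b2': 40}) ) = (-20) + (-89) + 40
= -69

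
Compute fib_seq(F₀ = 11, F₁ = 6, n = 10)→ F_2 = F_1 + F_0 = 17
F_3 = F_2 + F_1 = 23
F_4 = F_3 + F_2 = 40
...
= [11, 6, 17, 23, 40, 63, 103, 166, 269, 435]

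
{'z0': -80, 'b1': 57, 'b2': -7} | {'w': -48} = {'z0': -80, 'b1': 57, 'b2': -7, 'w': -48}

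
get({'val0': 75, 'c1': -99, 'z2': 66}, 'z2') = 66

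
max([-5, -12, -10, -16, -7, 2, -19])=2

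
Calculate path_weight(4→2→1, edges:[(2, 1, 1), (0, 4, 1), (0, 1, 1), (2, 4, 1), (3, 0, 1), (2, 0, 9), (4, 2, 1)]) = w(4→2)=1 + w(2→1)=1
= 2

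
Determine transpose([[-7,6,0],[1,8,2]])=[[-7, 1], [6, 8], [0, 2]]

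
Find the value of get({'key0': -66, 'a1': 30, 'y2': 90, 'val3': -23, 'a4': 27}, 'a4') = 27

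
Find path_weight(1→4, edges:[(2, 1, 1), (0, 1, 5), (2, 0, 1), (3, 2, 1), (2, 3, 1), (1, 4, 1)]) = 1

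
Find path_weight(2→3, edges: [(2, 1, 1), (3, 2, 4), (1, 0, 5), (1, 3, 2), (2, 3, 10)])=w(2→3)=10
= 10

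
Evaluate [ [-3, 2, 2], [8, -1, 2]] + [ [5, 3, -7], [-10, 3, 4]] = [[2, 5, -5], [-2, 2, 6]]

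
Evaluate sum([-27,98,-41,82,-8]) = (-27) + 98 + (-41) + 82 + (-8)
= 104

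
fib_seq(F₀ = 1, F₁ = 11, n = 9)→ [1, 11, 12, 23, 35, 58, 93, 151, 244]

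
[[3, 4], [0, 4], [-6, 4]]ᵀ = [[3, 0, -6], [4, 4, 4]]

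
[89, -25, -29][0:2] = [89, -25]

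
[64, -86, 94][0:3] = [64, -86, 94]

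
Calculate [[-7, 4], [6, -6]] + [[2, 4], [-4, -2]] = [[-5, 8], [2, -8]]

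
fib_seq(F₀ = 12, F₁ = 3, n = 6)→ [12, 3, 15, 18, 33, 51]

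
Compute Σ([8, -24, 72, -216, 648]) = 8 + -24 + 72 + -216 + 648
= 488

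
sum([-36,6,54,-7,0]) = 17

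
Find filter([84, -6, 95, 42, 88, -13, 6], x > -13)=[84, -6, 95, 42, 88, 6]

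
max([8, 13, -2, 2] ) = 13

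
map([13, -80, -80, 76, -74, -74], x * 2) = [26, -160, -160, 152, -148, -148]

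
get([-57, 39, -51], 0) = -57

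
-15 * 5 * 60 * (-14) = 63000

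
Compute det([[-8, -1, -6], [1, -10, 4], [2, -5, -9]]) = -987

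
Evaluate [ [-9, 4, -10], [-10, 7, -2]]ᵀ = [[-9, -10], [4, 7], [-10, -2]]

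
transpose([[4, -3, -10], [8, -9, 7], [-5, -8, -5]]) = [[4, 8, -5], [-3, -9, -8], [-10, 7, -5]]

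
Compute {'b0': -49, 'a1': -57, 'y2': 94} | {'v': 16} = {'b0': -49, 'a1': -57, 'y2': 94, 'v': 16}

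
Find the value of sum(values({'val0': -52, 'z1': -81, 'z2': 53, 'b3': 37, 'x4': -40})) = (-52) + (-81) + 53 + 37 + (-40)
= -83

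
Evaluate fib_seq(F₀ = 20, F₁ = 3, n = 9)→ F_2 = F_1 + F_0 = 23
F_3 = F_2 + F_1 = 26
F_4 = F_3 + F_2 = 49
...
= [20, 3, 23, 26, 49, 75, 124, 199, 323]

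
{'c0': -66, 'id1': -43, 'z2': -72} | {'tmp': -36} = {'c0': -66, 'id1': -43, 'z2': -72, 'tmp': -36}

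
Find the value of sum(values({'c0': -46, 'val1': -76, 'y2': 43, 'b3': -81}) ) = -160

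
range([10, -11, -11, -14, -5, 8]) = 24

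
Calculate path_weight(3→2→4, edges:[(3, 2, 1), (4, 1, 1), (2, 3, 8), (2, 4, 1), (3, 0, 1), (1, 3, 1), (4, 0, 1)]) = w(3→2)=1 + w(2→4)=1
= 2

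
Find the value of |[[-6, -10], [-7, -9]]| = -16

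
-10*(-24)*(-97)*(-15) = 349200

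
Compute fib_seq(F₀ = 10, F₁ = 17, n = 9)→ [10, 17, 27, 44, 71, 115, 186, 301, 487]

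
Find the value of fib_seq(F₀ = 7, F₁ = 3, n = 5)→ F_2 = F_1 + F_0 = 10
F_3 = F_2 + F_1 = 13
F_4 = F_3 + F_2 = 23
= [7, 3, 10, 13, 23]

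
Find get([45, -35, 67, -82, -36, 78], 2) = 67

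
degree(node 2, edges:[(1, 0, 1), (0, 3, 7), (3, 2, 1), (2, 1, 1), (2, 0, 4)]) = 3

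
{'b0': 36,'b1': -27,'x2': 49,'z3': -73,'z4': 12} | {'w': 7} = {'b0': 36, 'b1': -27, 'x2': 49, 'z3': -73, 'z4': 12, 'w': 7}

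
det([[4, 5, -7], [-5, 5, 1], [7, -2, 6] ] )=(1)*(4)*det([[5, 1], [-2, 6]]) + (-1)*(5)*det([[-5, 1], [7, 6]]) + (1)*(-7)*det([[-5, 5], [7, -2]])
= 128 + 185 + 175
= 488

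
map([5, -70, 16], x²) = (5)²=25, (-70)²=4900, (16)²=256
= [25, 4900, 256]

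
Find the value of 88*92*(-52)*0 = 0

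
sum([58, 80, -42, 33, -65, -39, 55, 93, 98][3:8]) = slice → [33, -65, -39, 55, 93]
33 + (-65) + (-39) + 55 + 93
= 77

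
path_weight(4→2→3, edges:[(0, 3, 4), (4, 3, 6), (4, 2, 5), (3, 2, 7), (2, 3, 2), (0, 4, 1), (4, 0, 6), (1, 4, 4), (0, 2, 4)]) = w(4→2)=5 + w(2→3)=2
= 7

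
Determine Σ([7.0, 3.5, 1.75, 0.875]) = 7.0 + 3.5 + 1.75 + 0.875
= 13.125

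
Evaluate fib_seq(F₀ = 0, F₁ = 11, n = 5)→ F_2 = F_1 + F_0 = 11
F_3 = F_2 + F_1 = 22
F_4 = F_3 + F_2 = 33
= [0, 11, 11, 22, 33]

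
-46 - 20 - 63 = -129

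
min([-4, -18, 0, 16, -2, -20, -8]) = -20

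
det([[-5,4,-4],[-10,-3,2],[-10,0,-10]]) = -510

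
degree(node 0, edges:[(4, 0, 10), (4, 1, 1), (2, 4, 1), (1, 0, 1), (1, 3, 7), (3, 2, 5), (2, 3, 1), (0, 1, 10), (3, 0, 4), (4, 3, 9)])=4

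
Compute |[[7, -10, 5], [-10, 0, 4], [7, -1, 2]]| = (1)*(7)*det([[0, 4], [-1, 2]]) + (-1)*(-10)*det([[-10, 4], [7, 2]]) + (1)*(5)*det([[-10, 0], [7, -1]])
= 28 + -480 + 50
= -402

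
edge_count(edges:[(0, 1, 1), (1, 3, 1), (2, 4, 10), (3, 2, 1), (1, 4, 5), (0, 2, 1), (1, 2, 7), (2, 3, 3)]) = 8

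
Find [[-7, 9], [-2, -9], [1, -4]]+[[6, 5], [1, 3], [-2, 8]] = [[-1, 14], [-1, -6], [-1, 4]]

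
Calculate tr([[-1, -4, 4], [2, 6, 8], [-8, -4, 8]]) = 13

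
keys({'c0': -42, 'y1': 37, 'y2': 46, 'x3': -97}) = ['c0', 'y1', 'y2', 'x3']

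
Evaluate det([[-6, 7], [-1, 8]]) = (-6)*(8) - (7)*(-1)
= -41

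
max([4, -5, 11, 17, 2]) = 17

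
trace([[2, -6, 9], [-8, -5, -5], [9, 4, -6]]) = diagonal: 2 + (-5) + (-6)
= -9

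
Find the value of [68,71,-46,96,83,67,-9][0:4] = [68, 71, -46, 96]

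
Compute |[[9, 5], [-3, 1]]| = (9)*(1) - (5)*(-3)
= 24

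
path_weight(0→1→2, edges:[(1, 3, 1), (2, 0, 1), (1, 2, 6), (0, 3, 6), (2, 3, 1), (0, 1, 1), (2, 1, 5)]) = 7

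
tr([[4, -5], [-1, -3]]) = diagonal: 4 + (-3)
= 1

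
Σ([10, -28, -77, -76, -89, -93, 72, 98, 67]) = -116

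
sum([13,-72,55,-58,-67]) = -129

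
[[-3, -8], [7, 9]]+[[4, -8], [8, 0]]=[[1, -16], [15, 9]]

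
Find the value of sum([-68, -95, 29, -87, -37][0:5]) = slice → [-68, -95, 29, -87, -37]
(-68) + (-95) + 29 + (-87) + (-37)
= -258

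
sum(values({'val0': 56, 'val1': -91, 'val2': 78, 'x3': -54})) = 56 + (-91) + 78 + (-54)
= -11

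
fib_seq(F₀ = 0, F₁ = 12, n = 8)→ F_2 = F_1 + F_0 = 12
F_3 = F_2 + F_1 = 24
F_4 = F_3 + F_2 = 36
...
= [0, 12, 12, 24, 36, 60, 96, 156]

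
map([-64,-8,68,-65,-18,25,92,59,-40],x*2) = -64*2=-128, -8*2=-16, 68*2=136, -65*2=-130, -18*2=-36, 25*2=50, 92*2=184, 59*2=118, -40*2=-80
= [-128, -16, 136, -130, -36, 50, 184, 118, -80]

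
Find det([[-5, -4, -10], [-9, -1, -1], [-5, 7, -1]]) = 656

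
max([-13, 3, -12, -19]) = 3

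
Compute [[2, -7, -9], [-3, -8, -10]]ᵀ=[[2, -3], [-7, -8], [-9, -10]]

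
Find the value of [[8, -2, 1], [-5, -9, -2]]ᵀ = [[8, -5], [-2, -9], [1, -2]]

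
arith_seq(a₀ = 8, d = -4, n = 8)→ [8, 4, 0, -4, -8, -12, -16, -20]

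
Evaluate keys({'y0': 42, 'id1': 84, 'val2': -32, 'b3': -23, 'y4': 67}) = ['y0', 'id1', 'val2', 'b3', 'y4']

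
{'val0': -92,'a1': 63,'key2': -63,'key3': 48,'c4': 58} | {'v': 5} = {'val0': -92, 'a1': 63, 'key2': -63, 'key3': 48, 'c4': 58, 'v': 5}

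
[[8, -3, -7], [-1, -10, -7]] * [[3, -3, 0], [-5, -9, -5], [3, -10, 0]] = C[0][0] = (8)*(3) + (-3)*(-5) + (-7)*(3) = 18
C[0][1] = (8)*(-3) + (-3)*(-9) + (-7)*(-10) = 73
C[0][2] = (8)*(0) + (-3)*(-5) + (-7)*(0) = 15
C[1][0] = (-1)*(3) + (-10)*(-5) + (-7)*(3) = 26
C[1][1] = (-1)*(-3) + (-10)*(-9) + (-7)*(-10) = 163
C[1][2] = (-1)*(0) + (-10)*(-5) + (-7)*(0) = 50
= [[18, 73, 15], [26, 163, 50]]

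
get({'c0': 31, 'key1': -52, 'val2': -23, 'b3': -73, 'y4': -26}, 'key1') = -52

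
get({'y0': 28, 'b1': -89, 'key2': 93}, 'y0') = 28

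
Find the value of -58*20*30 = -34800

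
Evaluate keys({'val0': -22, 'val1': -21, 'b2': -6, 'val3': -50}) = ['val0', 'val1', 'b2', 'val3']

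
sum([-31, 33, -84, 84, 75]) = 77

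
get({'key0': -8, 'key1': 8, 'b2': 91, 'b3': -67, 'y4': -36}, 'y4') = -36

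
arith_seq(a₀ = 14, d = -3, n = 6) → a_0 = 14 + 0*-3 = 14
a_1 = 14 + 1*-3 = 11
a_2 = 14 + 2*-3 = 8
...
= [14, 11, 8, 5, 2, -1]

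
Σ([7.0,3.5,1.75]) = 7.0 + 3.5 + 1.75
= 12.25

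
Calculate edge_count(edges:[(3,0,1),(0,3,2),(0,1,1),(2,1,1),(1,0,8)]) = 5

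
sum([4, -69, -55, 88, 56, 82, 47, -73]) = 80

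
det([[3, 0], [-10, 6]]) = 18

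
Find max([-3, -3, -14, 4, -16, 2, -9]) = 4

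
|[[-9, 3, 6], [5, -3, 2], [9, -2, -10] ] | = (1)*(-9)*det([[-3, 2], [-2, -10]]) + (-1)*(3)*det([[5, 2], [9, -10]]) + (1)*(6)*det([[5, -3], [9, -2]])
= -306 + 204 + 102
= 0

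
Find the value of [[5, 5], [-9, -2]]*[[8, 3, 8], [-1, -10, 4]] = [[35, -35, 60], [-70, -7, -80]]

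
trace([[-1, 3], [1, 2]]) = diagonal: (-1) + 2
= 1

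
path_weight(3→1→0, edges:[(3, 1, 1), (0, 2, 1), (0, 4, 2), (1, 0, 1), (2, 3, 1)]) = w(3→1)=1 + w(1→0)=1
= 2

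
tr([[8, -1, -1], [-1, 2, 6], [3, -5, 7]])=17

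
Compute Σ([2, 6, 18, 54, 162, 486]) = 728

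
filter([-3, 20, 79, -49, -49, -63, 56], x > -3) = keep x where x > -3: -3✗, 20✓, 79✓, -49✗, -49✗, -63✗, 56✓
= [20, 79, 56]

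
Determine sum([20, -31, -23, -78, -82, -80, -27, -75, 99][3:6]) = -240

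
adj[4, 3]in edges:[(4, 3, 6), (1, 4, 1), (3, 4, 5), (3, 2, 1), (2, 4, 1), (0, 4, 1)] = 6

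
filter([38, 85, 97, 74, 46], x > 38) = keep x where x > 38: 38✗, 85✓, 97✓, 74✓, 46✓
= [85, 97, 74, 46]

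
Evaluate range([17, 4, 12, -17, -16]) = 34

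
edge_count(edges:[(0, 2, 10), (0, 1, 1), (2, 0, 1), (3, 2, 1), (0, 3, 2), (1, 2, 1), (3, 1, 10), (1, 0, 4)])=8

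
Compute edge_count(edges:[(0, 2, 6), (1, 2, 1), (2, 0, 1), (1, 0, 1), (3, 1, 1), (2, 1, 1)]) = 6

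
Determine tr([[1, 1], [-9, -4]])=-3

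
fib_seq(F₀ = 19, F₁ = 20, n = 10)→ F_2 = F_1 + F_0 = 39
F_3 = F_2 + F_1 = 59
F_4 = F_3 + F_2 = 98
...
= [19, 20, 39, 59, 98, 157, 255, 412, 667, 1079]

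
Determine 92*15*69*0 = 0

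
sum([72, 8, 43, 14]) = 72 + 8 + 43 + 14
= 137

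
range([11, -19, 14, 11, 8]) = 33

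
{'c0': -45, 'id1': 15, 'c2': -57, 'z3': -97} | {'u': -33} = {'c0': -45, 'id1': 15, 'c2': -57, 'z3': -97, 'u': -33}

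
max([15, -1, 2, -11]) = 15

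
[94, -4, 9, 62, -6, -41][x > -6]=keep x where x > -6: 94✓, -4✓, 9✓, 62✓, -6✗, -41✗
= [94, -4, 9, 62]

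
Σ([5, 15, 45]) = 5 + 15 + 45
= 65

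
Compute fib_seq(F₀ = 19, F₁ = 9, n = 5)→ F_2 = F_1 + F_0 = 28
F_3 = F_2 + F_1 = 37
F_4 = F_3 + F_2 = 65
= [19, 9, 28, 37, 65]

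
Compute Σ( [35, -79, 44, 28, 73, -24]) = 35 + (-79) + 44 + 28 + 73 + (-24)
= 77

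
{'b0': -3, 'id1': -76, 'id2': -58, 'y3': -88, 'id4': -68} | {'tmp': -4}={'b0': -3, 'id1': -76, 'id2': -58, 'y3': -88, 'id4': -68, 'tmp': -4}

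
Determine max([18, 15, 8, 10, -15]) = 18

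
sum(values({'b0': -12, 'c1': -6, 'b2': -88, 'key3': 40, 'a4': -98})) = (-12) + (-6) + (-88) + 40 + (-98)
= -164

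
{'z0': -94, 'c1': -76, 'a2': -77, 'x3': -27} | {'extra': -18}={'z0': -94, 'c1': -76, 'a2': -77, 'x3': -27, 'extra': -18}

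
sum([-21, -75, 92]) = -4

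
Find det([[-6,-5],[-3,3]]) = (-6)*(3) - (-5)*(-3)
= -33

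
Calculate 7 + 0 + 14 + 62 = 83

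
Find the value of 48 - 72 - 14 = -38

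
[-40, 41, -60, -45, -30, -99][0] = -40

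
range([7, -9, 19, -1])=28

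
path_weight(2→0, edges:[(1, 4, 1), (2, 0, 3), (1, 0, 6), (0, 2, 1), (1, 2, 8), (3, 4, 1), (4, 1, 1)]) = 3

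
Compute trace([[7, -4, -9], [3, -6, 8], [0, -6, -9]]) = diagonal: 7 + (-6) + (-9)
= -8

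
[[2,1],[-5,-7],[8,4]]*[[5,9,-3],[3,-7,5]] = C[0][0] = (2)*(5) + (1)*(3) = 13
C[0][1] = (2)*(9) + (1)*(-7) = 11
C[0][2] = (2)*(-3) + (1)*(5) = -1
C[1][0] = (-5)*(5) + (-7)*(3) = -46
C[1][1] = (-5)*(9) + (-7)*(-7) = 4
C[1][2] = (-5)*(-3) + (-7)*(5) = -20
... (3 more cells)
= [[13, 11, -1], [-46, 4, -20], [52, 44, -4]]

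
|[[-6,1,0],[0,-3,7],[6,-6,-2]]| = -246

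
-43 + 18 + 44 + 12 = 31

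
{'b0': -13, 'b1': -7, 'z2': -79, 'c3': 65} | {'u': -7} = {'b0': -13, 'b1': -7, 'z2': -79, 'c3': 65, 'u': -7}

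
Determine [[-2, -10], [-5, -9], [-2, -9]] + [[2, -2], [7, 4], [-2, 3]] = [[0, -12], [2, -5], [-4, -6]]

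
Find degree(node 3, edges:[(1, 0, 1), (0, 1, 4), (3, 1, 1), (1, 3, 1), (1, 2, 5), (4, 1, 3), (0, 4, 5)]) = incident: (3,1), (1,3)
= 2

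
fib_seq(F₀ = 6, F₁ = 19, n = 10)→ F_2 = F_1 + F_0 = 25
F_3 = F_2 + F_1 = 44
F_4 = F_3 + F_2 = 69
...
= [6, 19, 25, 44, 69, 113, 182, 295, 477, 772]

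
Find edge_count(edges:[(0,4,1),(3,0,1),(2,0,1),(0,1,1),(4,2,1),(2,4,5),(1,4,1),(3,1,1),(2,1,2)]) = 9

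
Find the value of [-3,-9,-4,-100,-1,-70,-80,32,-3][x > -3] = [-1, 32]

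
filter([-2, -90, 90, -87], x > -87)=[-2, 90]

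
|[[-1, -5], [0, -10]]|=10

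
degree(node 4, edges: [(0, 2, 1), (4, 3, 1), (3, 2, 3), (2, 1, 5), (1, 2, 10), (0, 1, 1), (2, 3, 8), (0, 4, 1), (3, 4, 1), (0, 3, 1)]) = 3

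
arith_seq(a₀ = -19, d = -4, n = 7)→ a_0 = -19 + 0*-4 = -19
a_1 = -19 + 1*-4 = -23
a_2 = -19 + 2*-4 = -27
...
= [-19, -23, -27, -31, -35, -39, -43]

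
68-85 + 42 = 25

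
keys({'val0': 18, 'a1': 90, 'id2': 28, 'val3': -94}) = ['val0', 'a1', 'id2', 'val3']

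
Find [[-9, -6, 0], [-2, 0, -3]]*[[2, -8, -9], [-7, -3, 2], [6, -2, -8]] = [[24, 90, 69], [-22, 22, 42]]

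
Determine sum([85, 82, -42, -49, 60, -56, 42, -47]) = 75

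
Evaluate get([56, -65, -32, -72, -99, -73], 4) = -99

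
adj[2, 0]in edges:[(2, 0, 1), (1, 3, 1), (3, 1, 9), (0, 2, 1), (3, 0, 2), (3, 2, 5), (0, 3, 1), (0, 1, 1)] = 1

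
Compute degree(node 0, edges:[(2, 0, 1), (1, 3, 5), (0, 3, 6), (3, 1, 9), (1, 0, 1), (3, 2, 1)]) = 3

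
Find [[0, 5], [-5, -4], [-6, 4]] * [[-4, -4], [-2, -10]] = [[-10, -50], [28, 60], [16, -16]]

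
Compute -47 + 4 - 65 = -108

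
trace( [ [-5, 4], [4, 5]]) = 0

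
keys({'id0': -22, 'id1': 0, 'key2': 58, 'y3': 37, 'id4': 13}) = ['id0', 'id1', 'key2', 'y3', 'id4']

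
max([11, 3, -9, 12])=12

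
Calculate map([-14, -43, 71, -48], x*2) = [-28, -86, 142, -96]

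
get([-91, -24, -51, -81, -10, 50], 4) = -10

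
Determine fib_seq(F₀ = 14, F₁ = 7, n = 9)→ [14, 7, 21, 28, 49, 77, 126, 203, 329]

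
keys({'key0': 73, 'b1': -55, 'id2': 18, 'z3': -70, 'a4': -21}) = ['key0', 'b1', 'id2', 'z3', 'a4']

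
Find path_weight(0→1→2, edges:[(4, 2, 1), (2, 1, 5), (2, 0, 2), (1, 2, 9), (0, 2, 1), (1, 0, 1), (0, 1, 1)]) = 10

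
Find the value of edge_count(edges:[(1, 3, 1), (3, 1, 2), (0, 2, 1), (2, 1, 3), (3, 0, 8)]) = 5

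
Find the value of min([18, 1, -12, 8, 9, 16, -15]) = -15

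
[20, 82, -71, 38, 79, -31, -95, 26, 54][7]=26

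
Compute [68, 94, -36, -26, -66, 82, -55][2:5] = [-36, -26, -66]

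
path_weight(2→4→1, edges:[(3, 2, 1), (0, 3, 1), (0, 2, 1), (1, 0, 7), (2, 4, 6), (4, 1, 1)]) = 7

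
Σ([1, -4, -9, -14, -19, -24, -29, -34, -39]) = 1 + (-4) + (-9) + (-14) + (-19) + (-24) + (-29) + (-34) + (-39)
= -171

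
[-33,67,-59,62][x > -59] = keep x where x > -59: -33✓, 67✓, -59✗, 62✓
= [-33, 67, 62]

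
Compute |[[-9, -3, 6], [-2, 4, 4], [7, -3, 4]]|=(1)*(-9)*det([[4, 4], [-3, 4]]) + (-1)*(-3)*det([[-2, 4], [7, 4]]) + (1)*(6)*det([[-2, 4], [7, -3]])
= -252 + -108 + -132
= -492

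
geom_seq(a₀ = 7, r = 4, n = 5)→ a_0 = 7*4^0 = 7
a_1 = 7*4^1 = 28
a_2 = 7*4^2 = 112
...
= [7, 28, 112, 448, 1792]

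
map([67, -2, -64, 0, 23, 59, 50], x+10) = [77, 8, -54, 10, 33, 69, 60]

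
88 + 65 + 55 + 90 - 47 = 251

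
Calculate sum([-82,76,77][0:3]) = slice → [-82, 76, 77]
(-82) + 76 + 77
= 71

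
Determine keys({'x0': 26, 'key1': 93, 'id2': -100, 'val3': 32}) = ['x0', 'key1', 'id2', 'val3']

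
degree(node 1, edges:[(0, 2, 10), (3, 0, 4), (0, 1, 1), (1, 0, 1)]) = incident: (0,1), (1,0)
= 2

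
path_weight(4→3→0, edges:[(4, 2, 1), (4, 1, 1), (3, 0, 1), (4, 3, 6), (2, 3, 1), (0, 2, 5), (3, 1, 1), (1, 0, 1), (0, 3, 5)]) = 7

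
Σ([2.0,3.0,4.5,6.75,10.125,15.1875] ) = 41.5625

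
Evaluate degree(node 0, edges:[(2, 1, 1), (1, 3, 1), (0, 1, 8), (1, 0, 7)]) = incident: (0,1), (1,0)
= 2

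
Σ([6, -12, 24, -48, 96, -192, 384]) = 6 + -12 + 24 + -48 + 96 + -192 + 384
= 258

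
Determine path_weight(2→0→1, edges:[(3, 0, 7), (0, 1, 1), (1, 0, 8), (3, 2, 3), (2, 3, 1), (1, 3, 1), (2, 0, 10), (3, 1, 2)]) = 11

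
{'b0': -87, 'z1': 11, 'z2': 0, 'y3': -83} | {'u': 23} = {'b0': -87, 'z1': 11, 'z2': 0, 'y3': -83, 'u': 23}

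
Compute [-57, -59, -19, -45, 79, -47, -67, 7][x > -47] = [-19, -45, 79, 7]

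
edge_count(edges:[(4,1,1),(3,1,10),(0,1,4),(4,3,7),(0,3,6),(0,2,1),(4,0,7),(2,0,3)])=8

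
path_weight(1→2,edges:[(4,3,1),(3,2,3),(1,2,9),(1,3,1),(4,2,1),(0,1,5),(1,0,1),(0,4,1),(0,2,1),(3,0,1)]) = w(1→2)=9
= 9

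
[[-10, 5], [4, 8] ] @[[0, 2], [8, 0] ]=[[40, -20], [64, 8]]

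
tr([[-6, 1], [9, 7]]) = diagonal: (-6) + 7
= 1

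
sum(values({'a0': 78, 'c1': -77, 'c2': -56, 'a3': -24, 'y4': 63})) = 78 + (-77) + (-56) + (-24) + 63
= -16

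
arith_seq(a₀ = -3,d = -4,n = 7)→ a_0 = -3 + 0*-4 = -3
a_1 = -3 + 1*-4 = -7
a_2 = -3 + 2*-4 = -11
...
= [-3, -7, -11, -15, -19, -23, -27]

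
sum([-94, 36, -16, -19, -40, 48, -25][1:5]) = slice → [36, -16, -19, -40]
36 + (-16) + (-19) + (-40)
= -39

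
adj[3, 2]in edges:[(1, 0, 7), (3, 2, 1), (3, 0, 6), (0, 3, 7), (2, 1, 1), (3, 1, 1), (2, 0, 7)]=1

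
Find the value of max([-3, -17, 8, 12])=12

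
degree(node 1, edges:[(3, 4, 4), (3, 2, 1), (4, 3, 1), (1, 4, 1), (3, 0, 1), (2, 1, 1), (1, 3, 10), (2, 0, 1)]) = incident: (1,4), (2,1), (1,3)
= 3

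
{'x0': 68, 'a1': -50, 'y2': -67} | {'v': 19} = {'x0': 68, 'a1': -50, 'y2': -67, 'v': 19}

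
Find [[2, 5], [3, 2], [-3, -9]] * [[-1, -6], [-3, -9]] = C[0][0] = (2)*(-1) + (5)*(-3) = -17
C[0][1] = (2)*(-6) + (5)*(-9) = -57
C[1][0] = (3)*(-1) + (2)*(-3) = -9
C[1][1] = (3)*(-6) + (2)*(-9) = -36
C[2][0] = (-3)*(-1) + (-9)*(-3) = 30
C[2][1] = (-3)*(-6) + (-9)*(-9) = 99
= [[-17, -57], [-9, -36], [30, 99]]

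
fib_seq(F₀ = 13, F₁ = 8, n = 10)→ F_2 = F_1 + F_0 = 21
F_3 = F_2 + F_1 = 29
F_4 = F_3 + F_2 = 50
...
= [13, 8, 21, 29, 50, 79, 129, 208, 337, 545]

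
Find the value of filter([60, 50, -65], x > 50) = [60]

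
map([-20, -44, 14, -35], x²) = [400, 1936, 196, 1225]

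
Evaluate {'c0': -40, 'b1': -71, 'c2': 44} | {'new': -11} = {'c0': -40, 'b1': -71, 'c2': 44, 'new': -11}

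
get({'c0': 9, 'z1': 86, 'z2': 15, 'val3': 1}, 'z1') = 86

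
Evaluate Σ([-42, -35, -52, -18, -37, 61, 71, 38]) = -14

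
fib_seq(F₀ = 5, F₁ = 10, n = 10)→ F_2 = F_1 + F_0 = 15
F_3 = F_2 + F_1 = 25
F_4 = F_3 + F_2 = 40
...
= [5, 10, 15, 25, 40, 65, 105, 170, 275, 445]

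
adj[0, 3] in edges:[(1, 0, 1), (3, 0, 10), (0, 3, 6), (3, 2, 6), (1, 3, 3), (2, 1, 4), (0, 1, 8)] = 6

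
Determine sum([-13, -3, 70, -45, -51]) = (-13) + (-3) + 70 + (-45) + (-51)
= -42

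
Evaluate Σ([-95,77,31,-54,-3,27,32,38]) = (-95) + 77 + 31 + (-54) + (-3) + 27 + 32 + 38
= 53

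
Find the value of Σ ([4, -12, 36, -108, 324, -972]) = -728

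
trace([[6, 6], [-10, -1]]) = diagonal: 6 + (-1)
= 5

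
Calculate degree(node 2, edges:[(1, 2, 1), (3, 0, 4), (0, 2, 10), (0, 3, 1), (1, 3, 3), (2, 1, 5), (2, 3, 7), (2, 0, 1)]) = 5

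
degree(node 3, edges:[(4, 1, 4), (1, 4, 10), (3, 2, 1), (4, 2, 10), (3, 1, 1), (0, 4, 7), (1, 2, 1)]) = incident: (3,2), (3,1)
= 2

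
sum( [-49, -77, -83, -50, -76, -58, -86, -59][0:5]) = -335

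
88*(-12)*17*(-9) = 161568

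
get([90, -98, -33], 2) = -33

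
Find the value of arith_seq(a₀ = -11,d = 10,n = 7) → [-11, -1, 9, 19, 29, 39, 49]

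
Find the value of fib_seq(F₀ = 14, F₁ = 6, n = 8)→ [14, 6, 20, 26, 46, 72, 118, 190]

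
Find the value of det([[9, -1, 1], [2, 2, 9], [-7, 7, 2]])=-436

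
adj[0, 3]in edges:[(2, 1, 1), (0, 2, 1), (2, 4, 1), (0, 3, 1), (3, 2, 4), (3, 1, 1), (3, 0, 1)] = 1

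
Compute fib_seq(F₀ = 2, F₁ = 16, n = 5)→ [2, 16, 18, 34, 52]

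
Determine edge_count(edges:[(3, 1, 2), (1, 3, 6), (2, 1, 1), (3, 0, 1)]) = 4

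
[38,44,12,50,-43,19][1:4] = [44, 12, 50]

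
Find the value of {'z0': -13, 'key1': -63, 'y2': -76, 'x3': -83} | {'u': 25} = {'z0': -13, 'key1': -63, 'y2': -76, 'x3': -83, 'u': 25}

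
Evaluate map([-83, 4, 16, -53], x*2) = [-166, 8, 32, -106]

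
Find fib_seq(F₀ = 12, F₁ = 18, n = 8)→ [12, 18, 30, 48, 78, 126, 204, 330]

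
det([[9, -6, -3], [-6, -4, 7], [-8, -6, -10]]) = (1)*(9)*det([[-4, 7], [-6, -10]]) + (-1)*(-6)*det([[-6, 7], [-8, -10]]) + (1)*(-3)*det([[-6, -4], [-8, -6]])
= 738 + 696 + -12
= 1422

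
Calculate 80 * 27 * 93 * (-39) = -7834320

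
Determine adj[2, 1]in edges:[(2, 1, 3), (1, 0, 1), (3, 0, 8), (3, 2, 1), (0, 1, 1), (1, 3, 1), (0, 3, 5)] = 3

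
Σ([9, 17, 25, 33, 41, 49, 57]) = 231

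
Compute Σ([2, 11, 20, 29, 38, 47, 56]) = 2 + 11 + 20 + 29 + 38 + 47 + 56
= 203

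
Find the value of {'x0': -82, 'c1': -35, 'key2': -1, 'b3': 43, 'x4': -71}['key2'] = -1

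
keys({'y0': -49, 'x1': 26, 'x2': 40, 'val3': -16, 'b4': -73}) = ['y0', 'x1', 'x2', 'val3', 'b4']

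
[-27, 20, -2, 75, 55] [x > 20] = keep x where x > 20: -27✗, 20✗, -2✗, 75✓, 55✓
= [75, 55]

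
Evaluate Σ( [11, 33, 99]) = 11 + 33 + 99
= 143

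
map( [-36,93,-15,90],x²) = [1296, 8649, 225, 8100]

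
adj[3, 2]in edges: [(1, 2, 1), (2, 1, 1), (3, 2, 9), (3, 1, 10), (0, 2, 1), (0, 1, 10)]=9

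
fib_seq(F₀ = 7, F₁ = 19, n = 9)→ [7, 19, 26, 45, 71, 116, 187, 303, 490]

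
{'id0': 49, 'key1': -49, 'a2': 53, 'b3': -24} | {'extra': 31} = {'id0': 49, 'key1': -49, 'a2': 53, 'b3': -24, 'extra': 31}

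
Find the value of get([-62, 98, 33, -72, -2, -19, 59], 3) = -72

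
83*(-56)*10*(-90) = 4183200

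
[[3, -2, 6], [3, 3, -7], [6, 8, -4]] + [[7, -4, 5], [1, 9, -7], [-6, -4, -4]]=[[10, -6, 11], [4, 12, -14], [0, 4, -8]]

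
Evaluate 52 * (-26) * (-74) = 100048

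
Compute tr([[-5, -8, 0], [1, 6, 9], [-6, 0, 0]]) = 1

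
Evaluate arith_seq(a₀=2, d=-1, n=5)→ [2, 1, 0, -1, -2]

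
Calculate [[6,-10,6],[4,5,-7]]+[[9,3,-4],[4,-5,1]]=[[15, -7, 2], [8, 0, -6]]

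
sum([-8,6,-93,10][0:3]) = -95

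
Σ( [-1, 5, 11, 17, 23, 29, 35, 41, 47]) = 207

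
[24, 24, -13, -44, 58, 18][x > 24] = keep x where x > 24: 24✗, 24✗, -13✗, -44✗, 58✓, 18✗
= [58]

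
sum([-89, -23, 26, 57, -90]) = -119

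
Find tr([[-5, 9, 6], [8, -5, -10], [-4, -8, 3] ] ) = diagonal: (-5) + (-5) + 3
= -7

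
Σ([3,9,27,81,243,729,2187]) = 3279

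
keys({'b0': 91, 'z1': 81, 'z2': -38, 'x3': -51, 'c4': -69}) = ['b0', 'z1', 'z2', 'x3', 'c4']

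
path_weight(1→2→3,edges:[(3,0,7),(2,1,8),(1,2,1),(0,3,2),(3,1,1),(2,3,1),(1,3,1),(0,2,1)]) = w(1→2)=1 + w(2→3)=1
= 2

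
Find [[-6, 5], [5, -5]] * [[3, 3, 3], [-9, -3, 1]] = [[-63, -33, -13], [60, 30, 10]]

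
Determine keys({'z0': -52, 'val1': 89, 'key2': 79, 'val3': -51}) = ['z0', 'val1', 'key2', 'val3']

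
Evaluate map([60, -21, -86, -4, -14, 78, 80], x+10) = [70, -11, -76, 6, -4, 88, 90]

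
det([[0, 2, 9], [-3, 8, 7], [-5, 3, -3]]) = (1)*(0)*det([[8, 7], [3, -3]]) + (-1)*(2)*det([[-3, 7], [-5, -3]]) + (1)*(9)*det([[-3, 8], [-5, 3]])
= 0 + -88 + 279
= 191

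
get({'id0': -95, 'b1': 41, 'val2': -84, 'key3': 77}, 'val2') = -84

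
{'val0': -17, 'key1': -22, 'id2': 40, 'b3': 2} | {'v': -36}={'val0': -17, 'key1': -22, 'id2': 40, 'b3': 2, 'v': -36}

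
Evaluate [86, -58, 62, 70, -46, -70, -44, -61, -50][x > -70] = keep x where x > -70: 86✓, -58✓, 62✓, 70✓, -46✓, -70✗, -44✓, -61✓, -50✓
= [86, -58, 62, 70, -46, -44, -61, -50]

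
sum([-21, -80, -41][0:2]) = slice → [-21, -80]
(-21) + (-80)
= -101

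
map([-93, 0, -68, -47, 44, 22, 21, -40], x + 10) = -93+10=-83, 0+10=10, -68+10=-58, -47+10=-37, 44+10=54, 22+10=32, 21+10=31, -40+10=-30
= [-83, 10, -58, -37, 54, 32, 31, -30]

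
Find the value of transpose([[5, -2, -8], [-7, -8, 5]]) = [[5, -7], [-2, -8], [-8, 5]]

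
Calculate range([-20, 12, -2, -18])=32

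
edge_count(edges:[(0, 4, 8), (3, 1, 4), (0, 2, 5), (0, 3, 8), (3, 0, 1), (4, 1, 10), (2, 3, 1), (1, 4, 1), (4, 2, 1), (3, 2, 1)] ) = 10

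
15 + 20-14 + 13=34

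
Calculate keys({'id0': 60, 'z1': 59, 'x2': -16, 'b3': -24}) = ['id0', 'z1', 'x2', 'b3']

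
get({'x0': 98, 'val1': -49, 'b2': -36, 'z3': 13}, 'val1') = -49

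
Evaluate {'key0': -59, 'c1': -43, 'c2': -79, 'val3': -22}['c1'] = -43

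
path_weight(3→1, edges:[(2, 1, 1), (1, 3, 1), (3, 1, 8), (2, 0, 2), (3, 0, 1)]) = w(3→1)=8
= 8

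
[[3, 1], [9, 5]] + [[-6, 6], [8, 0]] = [[-3, 7], [17, 5]]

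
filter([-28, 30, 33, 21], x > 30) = keep x where x > 30: -28✗, 30✗, 33✓, 21✗
= [33]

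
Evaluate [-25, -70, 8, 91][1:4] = [-70, 8, 91]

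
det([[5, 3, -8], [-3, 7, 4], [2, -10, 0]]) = 96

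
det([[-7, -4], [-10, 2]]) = -54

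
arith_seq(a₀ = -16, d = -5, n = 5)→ a_0 = -16 + 0*-5 = -16
a_1 = -16 + 1*-5 = -21
a_2 = -16 + 2*-5 = -26
...
= [-16, -21, -26, -31, -36]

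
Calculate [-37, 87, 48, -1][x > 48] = keep x where x > 48: -37✗, 87✓, 48✗, -1✗
= [87]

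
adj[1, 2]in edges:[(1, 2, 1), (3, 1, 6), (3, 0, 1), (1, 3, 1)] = 1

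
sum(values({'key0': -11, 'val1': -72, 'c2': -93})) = -176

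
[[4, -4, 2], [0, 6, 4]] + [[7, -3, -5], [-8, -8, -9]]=[[11, -7, -3], [-8, -2, -5]]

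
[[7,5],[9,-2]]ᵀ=[[7, 9], [5, -2]]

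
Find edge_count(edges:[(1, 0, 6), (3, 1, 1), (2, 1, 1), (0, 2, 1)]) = 4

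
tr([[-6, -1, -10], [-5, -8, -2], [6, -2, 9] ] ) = diagonal: (-6) + (-8) + 9
= -5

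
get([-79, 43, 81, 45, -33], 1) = 43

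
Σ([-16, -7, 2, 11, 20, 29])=(-16) + (-7) + 2 + 11 + 20 + 29
= 39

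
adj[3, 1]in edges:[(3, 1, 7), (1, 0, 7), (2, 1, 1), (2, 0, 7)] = 7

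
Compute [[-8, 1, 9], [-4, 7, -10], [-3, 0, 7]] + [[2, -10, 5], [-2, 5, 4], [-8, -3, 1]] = [[-6, -9, 14], [-6, 12, -6], [-11, -3, 8]]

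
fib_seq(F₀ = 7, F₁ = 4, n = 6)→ [7, 4, 11, 15, 26, 41]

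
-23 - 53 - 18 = -94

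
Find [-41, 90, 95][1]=90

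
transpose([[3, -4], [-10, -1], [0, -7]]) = [[3, -10, 0], [-4, -1, -7]]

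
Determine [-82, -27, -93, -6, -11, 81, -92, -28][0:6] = [-82, -27, -93, -6, -11, 81]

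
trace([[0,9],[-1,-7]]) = -7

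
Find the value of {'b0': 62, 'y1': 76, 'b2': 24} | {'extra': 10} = {'b0': 62, 'y1': 76, 'b2': 24, 'extra': 10}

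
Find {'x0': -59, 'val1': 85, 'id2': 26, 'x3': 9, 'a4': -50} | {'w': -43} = {'x0': -59, 'val1': 85, 'id2': 26, 'x3': 9, 'a4': -50, 'w': -43}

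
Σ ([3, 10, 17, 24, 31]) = 85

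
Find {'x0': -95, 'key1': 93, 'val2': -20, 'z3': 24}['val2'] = -20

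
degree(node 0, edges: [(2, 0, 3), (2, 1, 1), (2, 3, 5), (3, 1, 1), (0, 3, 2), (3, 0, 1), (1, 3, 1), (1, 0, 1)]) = incident: (2,0), (0,3), (3,0), (1,0)
= 4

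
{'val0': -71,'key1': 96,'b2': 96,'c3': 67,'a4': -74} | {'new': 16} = {'val0': -71, 'key1': 96, 'b2': 96, 'c3': 67, 'a4': -74, 'new': 16}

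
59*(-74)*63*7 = -1925406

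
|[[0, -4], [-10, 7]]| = (0)*(7) - (-4)*(-10)
= -40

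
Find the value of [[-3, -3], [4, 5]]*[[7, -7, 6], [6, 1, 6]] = C[0][0] = (-3)*(7) + (-3)*(6) = -39
C[0][1] = (-3)*(-7) + (-3)*(1) = 18
C[0][2] = (-3)*(6) + (-3)*(6) = -36
C[1][0] = (4)*(7) + (5)*(6) = 58
C[1][1] = (4)*(-7) + (5)*(1) = -23
C[1][2] = (4)*(6) + (5)*(6) = 54
= [[-39, 18, -36], [58, -23, 54]]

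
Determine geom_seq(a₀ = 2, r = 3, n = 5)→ a_0 = 2*3^0 = 2
a_1 = 2*3^1 = 6
a_2 = 2*3^2 = 18
...
= [2, 6, 18, 54, 162]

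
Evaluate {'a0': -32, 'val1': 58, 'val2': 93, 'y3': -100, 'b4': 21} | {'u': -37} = {'a0': -32, 'val1': 58, 'val2': 93, 'y3': -100, 'b4': 21, 'u': -37}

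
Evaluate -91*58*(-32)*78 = 13173888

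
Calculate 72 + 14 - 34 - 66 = -14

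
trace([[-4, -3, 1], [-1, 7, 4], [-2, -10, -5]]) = diagonal: (-4) + 7 + (-5)
= -2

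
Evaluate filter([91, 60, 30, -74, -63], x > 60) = keep x where x > 60: 91✓, 60✗, 30✗, -74✗, -63✗
= [91]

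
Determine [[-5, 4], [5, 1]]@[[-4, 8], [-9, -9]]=[[-16, -76], [-29, 31]]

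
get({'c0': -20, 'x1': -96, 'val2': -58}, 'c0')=-20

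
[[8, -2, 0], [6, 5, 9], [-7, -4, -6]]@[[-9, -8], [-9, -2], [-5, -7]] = [[-54, -60], [-144, -121], [129, 106]]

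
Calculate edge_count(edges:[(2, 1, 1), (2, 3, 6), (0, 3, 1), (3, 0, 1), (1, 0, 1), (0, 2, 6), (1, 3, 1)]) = 7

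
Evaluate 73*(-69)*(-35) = 176295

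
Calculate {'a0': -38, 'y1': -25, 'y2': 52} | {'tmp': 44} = {'a0': -38, 'y1': -25, 'y2': 52, 'tmp': 44}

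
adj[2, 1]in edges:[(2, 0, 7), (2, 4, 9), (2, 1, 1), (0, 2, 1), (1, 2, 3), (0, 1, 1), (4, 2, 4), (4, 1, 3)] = 1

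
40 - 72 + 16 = -16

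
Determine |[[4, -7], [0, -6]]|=-24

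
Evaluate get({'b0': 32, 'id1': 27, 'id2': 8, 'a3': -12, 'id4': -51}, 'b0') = 32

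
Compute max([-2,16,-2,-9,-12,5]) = 16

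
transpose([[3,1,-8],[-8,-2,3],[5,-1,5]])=[[3, -8, 5], [1, -2, -1], [-8, 3, 5]]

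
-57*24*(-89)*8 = 974016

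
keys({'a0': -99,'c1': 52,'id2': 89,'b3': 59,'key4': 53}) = ['a0', 'c1', 'id2', 'b3', 'key4']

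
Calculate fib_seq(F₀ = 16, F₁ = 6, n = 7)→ [16, 6, 22, 28, 50, 78, 128]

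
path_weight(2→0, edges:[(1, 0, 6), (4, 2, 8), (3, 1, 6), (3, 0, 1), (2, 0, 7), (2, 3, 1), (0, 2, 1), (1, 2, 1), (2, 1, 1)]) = 7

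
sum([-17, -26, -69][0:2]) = -43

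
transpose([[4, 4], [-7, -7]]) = [[4, -7], [4, -7]]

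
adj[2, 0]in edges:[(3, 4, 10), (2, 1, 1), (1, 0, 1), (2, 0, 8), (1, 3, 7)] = 8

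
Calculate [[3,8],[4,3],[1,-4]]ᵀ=[[3, 4, 1], [8, 3, -4]]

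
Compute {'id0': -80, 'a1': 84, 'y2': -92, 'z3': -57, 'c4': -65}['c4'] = -65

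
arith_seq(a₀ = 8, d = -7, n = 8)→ [8, 1, -6, -13, -20, -27, -34, -41]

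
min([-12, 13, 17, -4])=-12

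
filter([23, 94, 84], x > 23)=[94, 84]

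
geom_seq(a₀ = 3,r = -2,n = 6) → a_0 = 3*(-2)^0 = 3
a_1 = 3*(-2)^1 = -6
a_2 = 3*(-2)^2 = 12
...
= [3, -6, 12, -24, 48, -96]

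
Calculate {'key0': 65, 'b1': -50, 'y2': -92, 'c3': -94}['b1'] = -50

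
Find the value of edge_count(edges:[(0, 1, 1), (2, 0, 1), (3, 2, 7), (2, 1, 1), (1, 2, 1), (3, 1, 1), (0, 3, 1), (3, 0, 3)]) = 8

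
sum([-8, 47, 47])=(-8) + 47 + 47
= 86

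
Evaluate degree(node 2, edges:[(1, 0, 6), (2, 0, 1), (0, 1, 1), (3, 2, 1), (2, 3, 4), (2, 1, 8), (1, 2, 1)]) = incident: (2,0), (3,2), (2,3), (2,1), (1,2)
= 5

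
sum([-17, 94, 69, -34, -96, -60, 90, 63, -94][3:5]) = slice → [-34, -96]
(-34) + (-96)
= -130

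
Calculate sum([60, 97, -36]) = 60 + 97 + (-36)
= 121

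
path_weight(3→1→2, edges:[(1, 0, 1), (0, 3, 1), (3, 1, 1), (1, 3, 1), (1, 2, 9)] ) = 10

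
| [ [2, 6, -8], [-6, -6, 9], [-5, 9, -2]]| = (1)*(2)*det([[-6, 9], [9, -2]]) + (-1)*(6)*det([[-6, 9], [-5, -2]]) + (1)*(-8)*det([[-6, -6], [-5, 9]])
= -138 + -342 + 672
= 192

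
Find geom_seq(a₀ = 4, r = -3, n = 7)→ a_0 = 4*(-3)^0 = 4
a_1 = 4*(-3)^1 = -12
a_2 = 4*(-3)^2 = 36
...
= [4, -12, 36, -108, 324, -972, 2916]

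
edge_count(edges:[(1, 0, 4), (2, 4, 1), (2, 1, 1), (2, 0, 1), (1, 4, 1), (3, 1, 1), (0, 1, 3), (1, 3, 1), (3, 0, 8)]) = 9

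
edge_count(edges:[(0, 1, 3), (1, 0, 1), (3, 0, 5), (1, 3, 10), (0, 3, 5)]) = 5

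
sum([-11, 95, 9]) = (-11) + 95 + 9
= 93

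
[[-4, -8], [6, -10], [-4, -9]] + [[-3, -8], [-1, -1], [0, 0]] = [[-7, -16], [5, -11], [-4, -9]]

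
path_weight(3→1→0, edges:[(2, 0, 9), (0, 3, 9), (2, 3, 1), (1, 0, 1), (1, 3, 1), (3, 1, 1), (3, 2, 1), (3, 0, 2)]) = 2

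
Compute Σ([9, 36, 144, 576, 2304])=9 + 36 + 144 + 576 + 2304
= 3069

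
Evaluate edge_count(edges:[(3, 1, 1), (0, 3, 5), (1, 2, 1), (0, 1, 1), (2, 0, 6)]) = 5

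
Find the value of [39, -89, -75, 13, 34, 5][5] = 5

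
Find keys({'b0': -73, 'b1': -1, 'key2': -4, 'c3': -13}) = ['b0', 'b1', 'key2', 'c3']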